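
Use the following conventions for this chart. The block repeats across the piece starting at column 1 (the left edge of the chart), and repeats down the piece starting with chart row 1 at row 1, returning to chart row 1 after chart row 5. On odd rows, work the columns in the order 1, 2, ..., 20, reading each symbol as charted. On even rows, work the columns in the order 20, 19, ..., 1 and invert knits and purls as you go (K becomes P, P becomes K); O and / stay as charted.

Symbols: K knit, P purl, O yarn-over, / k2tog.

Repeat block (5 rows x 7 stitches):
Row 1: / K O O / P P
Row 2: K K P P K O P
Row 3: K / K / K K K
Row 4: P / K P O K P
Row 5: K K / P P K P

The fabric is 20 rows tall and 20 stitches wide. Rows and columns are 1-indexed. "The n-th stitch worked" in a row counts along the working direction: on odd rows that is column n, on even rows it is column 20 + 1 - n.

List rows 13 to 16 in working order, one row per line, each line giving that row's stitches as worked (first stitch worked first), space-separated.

Row 13: chart row 3, RS - tile across columns 1-20 and work as-is.
Row 14: chart row 4, WS - tiled (columns 1-20): P / K P O K P P / K P O K P P / K P O K; work from column 20 back to 1 with K<->P swapped.
Row 15: chart row 5, RS - tile across columns 1-20 and work as-is.
Row 16: chart row 1, WS - tiled (columns 1-20): / K O O / P P / K O O / P P / K O O / P; work from column 20 back to 1 with K<->P swapped.

Result:
K / K / K K K K / K / K K K K / K / K K
P O K P / K K P O K P / K K P O K P / K
K K / P P K P K K / P P K P K K / P P K
K / O O P / K K / O O P / K K / O O P /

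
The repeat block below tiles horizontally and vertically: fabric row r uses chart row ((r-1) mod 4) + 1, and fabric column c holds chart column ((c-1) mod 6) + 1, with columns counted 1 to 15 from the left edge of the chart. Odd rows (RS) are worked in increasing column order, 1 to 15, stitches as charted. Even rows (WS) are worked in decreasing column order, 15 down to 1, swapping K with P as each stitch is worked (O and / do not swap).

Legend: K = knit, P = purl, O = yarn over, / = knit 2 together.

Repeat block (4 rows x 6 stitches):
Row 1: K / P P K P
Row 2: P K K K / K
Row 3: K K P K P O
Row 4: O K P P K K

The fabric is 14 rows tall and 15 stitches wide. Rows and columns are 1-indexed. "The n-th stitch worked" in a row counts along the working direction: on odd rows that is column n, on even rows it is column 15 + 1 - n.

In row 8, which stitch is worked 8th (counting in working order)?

For row 8: chart row = ((8-1) mod 4) + 1 = 4; this is a WS (even) row.
Chart row 4 tiled across columns 1-15: O K P P K K O K P P K K O K P
Wrong side: read the tiled row from column 15 down to 1 and exchange K with P (leave O, /).
Row 8 as worked: K P O P P K K P O P P K K P O
Stitch 8 in working order -> P

Stitch:
P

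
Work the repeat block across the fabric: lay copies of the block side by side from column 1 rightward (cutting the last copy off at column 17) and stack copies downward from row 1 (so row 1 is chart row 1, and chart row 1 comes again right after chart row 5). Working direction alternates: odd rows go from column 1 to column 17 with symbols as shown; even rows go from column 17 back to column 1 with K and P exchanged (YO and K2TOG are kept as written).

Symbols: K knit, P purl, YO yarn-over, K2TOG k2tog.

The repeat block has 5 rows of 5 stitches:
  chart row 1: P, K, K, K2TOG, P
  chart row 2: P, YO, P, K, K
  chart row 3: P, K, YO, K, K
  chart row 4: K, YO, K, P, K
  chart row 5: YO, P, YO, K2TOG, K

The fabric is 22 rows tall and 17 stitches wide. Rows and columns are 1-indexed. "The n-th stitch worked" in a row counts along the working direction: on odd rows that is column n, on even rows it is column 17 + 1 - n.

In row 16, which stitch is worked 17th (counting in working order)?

Result:
K

Derivation:
Row 16 uses chart row ((16-1) mod 5)+1 = 1. Row 16 is even, so WS.
Chart row 1 tiled across columns 1-17: P K K K2TOG P P K K K2TOG P P K K K2TOG P P K
Wrong side: read the tiled row from column 17 down to 1 and exchange K with P (leave YO, K2TOG).
Row 16 as worked: P K K K2TOG P P K K K2TOG P P K K K2TOG P P K
Counting 17 along the worked row gives K.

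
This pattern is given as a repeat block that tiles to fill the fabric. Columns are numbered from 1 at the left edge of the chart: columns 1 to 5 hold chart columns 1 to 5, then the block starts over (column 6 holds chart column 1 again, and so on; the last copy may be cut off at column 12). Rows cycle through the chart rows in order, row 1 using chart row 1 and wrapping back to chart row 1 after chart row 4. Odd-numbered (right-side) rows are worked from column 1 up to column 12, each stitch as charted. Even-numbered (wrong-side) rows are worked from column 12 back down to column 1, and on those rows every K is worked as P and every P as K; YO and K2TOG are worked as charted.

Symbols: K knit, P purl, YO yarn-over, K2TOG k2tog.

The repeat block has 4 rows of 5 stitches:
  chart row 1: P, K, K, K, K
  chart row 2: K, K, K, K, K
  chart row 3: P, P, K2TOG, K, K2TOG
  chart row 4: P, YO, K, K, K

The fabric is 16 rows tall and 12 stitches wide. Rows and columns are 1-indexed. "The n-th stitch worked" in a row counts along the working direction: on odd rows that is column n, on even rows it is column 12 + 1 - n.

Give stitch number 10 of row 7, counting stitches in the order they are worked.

For row 7: chart row = ((7-1) mod 4) + 1 = 3; this is a RS (odd) row.
Chart row 3 tiled across columns 1-12: P P K2TOG K K2TOG P P K2TOG K K2TOG P P
Right side: take the tiled row as-is (worked left to right from column 1).
Stitch 10 in working order -> K2TOG

Result:
K2TOG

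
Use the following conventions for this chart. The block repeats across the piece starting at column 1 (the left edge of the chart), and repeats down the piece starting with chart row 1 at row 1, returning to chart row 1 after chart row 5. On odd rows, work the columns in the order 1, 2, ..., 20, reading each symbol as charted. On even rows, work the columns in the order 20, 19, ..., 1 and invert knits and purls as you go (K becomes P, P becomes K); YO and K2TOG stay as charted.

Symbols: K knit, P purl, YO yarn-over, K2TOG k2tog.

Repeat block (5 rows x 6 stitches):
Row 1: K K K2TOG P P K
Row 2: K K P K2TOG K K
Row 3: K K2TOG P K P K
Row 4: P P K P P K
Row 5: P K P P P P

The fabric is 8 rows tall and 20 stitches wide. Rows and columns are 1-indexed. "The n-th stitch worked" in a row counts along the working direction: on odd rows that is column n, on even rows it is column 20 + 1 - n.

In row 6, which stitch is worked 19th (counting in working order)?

Stitch:
P

Derivation:
For row 6: chart row = ((6-1) mod 5) + 1 = 1; this is a WS (even) row.
Chart row 1 tiled across columns 1-20: K K K2TOG P P K K K K2TOG P P K K K K2TOG P P K K K
Wrong side: read the tiled row from column 20 down to 1 and exchange K with P (leave YO, K2TOG).
Row 6 as worked: P P P K K K2TOG P P P K K K2TOG P P P K K K2TOG P P
The 19th stitch worked is P.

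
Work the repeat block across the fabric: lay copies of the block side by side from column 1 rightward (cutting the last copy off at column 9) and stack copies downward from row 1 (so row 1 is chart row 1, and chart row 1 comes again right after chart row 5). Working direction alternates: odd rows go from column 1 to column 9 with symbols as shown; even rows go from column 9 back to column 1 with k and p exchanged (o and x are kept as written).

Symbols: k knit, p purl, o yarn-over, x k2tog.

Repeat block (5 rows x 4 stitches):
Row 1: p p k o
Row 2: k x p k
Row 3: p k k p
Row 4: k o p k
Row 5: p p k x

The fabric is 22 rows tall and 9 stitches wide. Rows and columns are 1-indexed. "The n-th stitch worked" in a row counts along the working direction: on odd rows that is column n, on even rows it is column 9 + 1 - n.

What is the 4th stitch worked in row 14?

Row 14 uses chart row ((14-1) mod 5)+1 = 4. Row 14 is even, so WS.
Chart row 4 tiled across columns 1-9: k o p k k o p k k
WS row: flip the tiled sequence (start at column 9) and apply k<->p; o and x stay.
Row 14 as worked: p p k o p p k o p
Counting 4 along the worked row gives o.

== STITCH ==
o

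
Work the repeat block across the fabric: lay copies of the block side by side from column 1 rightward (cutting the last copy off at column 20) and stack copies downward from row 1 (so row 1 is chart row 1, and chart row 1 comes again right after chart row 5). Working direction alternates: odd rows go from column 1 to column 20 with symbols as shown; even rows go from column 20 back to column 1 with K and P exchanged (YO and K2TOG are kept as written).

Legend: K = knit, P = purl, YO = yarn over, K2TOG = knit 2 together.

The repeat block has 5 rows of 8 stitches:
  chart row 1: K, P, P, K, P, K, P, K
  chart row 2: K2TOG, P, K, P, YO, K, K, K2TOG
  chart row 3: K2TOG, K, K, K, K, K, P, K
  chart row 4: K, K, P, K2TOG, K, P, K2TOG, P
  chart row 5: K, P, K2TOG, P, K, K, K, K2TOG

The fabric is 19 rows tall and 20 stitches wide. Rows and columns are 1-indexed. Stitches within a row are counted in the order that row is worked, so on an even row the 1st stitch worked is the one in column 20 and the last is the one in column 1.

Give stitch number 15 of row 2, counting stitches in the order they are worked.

Row 2 uses chart row ((2-1) mod 5)+1 = 2. Row 2 is even, so WS.
Chart row 2 tiled across columns 1-20: K2TOG P K P YO K K K2TOG K2TOG P K P YO K K K2TOG K2TOG P K P
Wrong side: read the tiled row from column 20 down to 1 and exchange K with P (leave YO, K2TOG).
Row 2 as worked: K P K K2TOG K2TOG P P YO K P K K2TOG K2TOG P P YO K P K K2TOG
Stitch 15 in working order -> P

== STITCH ==
P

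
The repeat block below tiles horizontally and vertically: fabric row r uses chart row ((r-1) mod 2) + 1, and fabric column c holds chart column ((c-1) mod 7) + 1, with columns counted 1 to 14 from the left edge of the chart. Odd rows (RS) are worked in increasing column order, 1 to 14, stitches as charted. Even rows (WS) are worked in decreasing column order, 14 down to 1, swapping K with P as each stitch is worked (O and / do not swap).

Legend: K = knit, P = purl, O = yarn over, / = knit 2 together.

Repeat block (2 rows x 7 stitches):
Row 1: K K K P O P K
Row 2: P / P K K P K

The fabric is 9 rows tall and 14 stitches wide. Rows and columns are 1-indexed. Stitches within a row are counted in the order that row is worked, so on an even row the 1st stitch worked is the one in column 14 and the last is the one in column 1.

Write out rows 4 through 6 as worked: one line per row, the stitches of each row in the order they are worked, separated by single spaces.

Row 4: chart row 2, WS - tiled (columns 1-14): P / P K K P K P / P K K P K; work from column 14 back to 1 with K<->P swapped.
Row 5: chart row 1, RS - tile across columns 1-14 and work as-is.
Row 6: chart row 2, WS - tiled (columns 1-14): P / P K K P K P / P K K P K; work from column 14 back to 1 with K<->P swapped.

== ROWS AS WORKED ==
P K P P K / K P K P P K / K
K K K P O P K K K K P O P K
P K P P K / K P K P P K / K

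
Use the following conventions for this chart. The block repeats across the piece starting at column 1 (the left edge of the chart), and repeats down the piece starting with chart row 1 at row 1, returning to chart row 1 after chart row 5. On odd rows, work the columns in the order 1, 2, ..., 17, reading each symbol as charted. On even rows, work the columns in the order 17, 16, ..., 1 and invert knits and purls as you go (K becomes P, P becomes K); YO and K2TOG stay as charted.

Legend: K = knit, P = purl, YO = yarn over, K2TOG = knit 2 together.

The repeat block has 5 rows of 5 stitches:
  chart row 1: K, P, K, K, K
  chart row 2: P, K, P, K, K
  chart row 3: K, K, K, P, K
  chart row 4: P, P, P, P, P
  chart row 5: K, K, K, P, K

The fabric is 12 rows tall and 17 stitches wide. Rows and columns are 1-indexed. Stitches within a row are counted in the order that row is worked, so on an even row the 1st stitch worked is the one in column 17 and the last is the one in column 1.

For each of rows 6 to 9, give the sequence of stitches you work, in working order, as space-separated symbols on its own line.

Row 6: chart row 1, WS - tiled (columns 1-17): K P K K K K P K K K K P K K K K P; work from column 17 back to 1 with K<->P swapped.
Row 7: chart row 2, RS - tile across columns 1-17 and work as-is.
Row 8: chart row 3, WS - tiled (columns 1-17): K K K P K K K K P K K K K P K K K; work from column 17 back to 1 with K<->P swapped.
Row 9: chart row 4, RS - tile across columns 1-17 and work as-is.

== ROWS AS WORKED ==
K P P P P K P P P P K P P P P K P
P K P K K P K P K K P K P K K P K
P P P K P P P P K P P P P K P P P
P P P P P P P P P P P P P P P P P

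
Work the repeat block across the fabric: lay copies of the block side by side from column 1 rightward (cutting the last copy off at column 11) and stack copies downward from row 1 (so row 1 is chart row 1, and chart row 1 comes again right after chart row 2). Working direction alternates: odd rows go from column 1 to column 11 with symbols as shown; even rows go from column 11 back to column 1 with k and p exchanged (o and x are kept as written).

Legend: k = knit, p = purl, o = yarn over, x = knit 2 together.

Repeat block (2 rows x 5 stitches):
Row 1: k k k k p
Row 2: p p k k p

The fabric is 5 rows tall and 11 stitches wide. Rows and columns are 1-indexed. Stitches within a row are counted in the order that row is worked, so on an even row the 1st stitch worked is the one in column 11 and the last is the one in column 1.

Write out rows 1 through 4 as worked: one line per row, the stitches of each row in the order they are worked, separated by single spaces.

Rows as worked:
k k k k p k k k k p k
k k p p k k k p p k k
k k k k p k k k k p k
k k p p k k k p p k k

Derivation:
Row 1: chart row 1, RS - tile across columns 1-11 and work as-is.
Row 2: chart row 2, WS - tiled (columns 1-11): p p k k p p p k k p p; work from column 11 back to 1 with k<->p swapped.
Row 3: chart row 1, RS - tile across columns 1-11 and work as-is.
Row 4: chart row 2, WS - tiled (columns 1-11): p p k k p p p k k p p; work from column 11 back to 1 with k<->p swapped.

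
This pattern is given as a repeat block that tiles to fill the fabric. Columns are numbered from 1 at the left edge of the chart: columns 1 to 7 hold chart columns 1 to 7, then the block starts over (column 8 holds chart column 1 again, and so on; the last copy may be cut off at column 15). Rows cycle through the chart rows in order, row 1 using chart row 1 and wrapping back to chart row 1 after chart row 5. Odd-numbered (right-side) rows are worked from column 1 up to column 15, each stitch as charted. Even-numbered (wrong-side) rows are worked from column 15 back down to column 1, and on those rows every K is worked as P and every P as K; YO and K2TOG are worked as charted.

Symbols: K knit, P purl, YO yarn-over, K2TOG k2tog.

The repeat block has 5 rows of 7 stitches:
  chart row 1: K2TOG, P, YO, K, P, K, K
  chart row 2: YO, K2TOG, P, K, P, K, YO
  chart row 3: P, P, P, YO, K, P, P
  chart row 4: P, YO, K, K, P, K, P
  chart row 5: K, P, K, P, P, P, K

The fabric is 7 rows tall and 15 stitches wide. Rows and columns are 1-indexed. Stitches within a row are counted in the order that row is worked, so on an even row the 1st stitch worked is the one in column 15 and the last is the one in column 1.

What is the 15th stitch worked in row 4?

== STITCH ==
K

Derivation:
Row 4 uses chart row ((4-1) mod 5)+1 = 4. Row 4 is even, so WS.
Chart row 4 tiled across columns 1-15: P YO K K P K P P YO K K P K P P
Wrong side: read the tiled row from column 15 down to 1 and exchange K with P (leave YO, K2TOG).
Row 4 as worked: K K P K P P YO K K P K P P YO K
Stitch 15 in working order -> K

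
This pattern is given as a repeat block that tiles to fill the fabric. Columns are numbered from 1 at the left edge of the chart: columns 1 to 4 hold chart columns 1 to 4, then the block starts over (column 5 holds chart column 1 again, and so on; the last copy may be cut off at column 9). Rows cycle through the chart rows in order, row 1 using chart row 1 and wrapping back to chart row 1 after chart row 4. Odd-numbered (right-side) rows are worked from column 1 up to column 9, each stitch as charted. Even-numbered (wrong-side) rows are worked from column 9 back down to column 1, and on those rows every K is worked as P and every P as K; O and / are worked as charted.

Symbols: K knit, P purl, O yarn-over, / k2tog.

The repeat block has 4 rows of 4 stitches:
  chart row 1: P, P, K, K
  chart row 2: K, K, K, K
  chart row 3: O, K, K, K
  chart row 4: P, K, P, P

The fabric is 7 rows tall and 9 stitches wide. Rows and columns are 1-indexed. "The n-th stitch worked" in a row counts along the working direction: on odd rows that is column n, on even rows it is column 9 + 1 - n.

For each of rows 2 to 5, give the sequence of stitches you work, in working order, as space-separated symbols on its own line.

Row 2: chart row 2, WS - tiled (columns 1-9): K K K K K K K K K; work from column 9 back to 1 with K<->P swapped.
Row 3: chart row 3, RS - tile across columns 1-9 and work as-is.
Row 4: chart row 4, WS - tiled (columns 1-9): P K P P P K P P P; work from column 9 back to 1 with K<->P swapped.
Row 5: chart row 1, RS - tile across columns 1-9 and work as-is.

Result:
P P P P P P P P P
O K K K O K K K O
K K K P K K K P K
P P K K P P K K P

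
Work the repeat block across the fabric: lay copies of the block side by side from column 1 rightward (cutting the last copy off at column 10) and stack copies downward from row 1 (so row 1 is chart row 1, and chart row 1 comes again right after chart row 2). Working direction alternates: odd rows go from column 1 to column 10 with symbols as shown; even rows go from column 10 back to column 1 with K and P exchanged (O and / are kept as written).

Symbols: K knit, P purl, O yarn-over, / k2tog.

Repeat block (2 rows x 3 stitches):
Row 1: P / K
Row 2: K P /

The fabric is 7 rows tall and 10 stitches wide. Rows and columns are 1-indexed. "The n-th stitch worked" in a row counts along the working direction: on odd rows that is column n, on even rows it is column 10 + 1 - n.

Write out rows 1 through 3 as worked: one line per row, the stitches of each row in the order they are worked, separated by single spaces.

Result:
P / K P / K P / K P
P / K P / K P / K P
P / K P / K P / K P

Derivation:
Row 1: chart row 1, RS - tile across columns 1-10 and work as-is.
Row 2: chart row 2, WS - tiled (columns 1-10): K P / K P / K P / K; work from column 10 back to 1 with K<->P swapped.
Row 3: chart row 1, RS - tile across columns 1-10 and work as-is.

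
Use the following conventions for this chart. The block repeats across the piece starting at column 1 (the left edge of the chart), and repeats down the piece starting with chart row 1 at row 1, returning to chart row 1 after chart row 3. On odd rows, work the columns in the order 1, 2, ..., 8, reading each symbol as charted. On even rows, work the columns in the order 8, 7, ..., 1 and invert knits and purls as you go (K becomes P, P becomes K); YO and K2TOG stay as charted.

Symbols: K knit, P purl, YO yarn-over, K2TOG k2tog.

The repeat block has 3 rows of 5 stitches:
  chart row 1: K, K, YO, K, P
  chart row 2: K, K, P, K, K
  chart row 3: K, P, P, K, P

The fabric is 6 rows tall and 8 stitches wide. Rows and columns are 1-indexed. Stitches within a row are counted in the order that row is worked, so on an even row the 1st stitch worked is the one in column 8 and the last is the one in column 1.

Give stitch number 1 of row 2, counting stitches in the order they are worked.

Row 2 uses chart row ((2-1) mod 3)+1 = 2. Row 2 is even, so WS.
Chart row 2 tiled across columns 1-8: K K P K K K K P
Wrong side: read the tiled row from column 8 down to 1 and exchange K with P (leave YO, K2TOG).
Row 2 as worked: K P P P P K P P
Counting 1 along the worked row gives K.

Result:
K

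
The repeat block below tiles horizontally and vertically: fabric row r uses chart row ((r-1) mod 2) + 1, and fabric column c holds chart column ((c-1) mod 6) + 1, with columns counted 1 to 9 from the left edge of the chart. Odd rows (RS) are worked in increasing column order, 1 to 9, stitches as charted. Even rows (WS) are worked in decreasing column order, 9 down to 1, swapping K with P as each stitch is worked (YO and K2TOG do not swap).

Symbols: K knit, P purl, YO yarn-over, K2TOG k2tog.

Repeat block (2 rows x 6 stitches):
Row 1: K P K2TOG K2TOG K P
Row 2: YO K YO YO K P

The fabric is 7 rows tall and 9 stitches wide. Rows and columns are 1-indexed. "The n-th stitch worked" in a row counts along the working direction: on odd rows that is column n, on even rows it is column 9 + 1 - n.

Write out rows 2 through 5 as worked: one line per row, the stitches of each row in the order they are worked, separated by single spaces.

Row 2: chart row 2, WS - tiled (columns 1-9): YO K YO YO K P YO K YO; work from column 9 back to 1 with K<->P swapped.
Row 3: chart row 1, RS - tile across columns 1-9 and work as-is.
Row 4: chart row 2, WS - tiled (columns 1-9): YO K YO YO K P YO K YO; work from column 9 back to 1 with K<->P swapped.
Row 5: chart row 1, RS - tile across columns 1-9 and work as-is.

Result:
YO P YO K P YO YO P YO
K P K2TOG K2TOG K P K P K2TOG
YO P YO K P YO YO P YO
K P K2TOG K2TOG K P K P K2TOG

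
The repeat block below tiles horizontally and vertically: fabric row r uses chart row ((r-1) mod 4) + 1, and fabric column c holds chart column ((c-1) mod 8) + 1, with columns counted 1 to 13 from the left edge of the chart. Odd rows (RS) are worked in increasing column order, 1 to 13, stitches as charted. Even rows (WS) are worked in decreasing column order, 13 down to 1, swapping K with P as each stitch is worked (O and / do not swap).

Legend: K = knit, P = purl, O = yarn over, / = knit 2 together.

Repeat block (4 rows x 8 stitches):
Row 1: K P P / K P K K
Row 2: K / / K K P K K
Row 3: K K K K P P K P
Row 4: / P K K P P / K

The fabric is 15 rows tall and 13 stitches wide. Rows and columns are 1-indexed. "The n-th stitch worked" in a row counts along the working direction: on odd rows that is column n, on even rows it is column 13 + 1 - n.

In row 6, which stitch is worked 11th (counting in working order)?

Row 6 uses chart row ((6-1) mod 4)+1 = 2. Row 6 is even, so WS.
Chart row 2 tiled across columns 1-13: K / / K K P K K K / / K K
WS row: flip the tiled sequence (start at column 13) and apply K<->P; O and / stay.
Row 6 as worked: P P / / P P P K P P / / P
The 11th stitch worked is /.

Result:
/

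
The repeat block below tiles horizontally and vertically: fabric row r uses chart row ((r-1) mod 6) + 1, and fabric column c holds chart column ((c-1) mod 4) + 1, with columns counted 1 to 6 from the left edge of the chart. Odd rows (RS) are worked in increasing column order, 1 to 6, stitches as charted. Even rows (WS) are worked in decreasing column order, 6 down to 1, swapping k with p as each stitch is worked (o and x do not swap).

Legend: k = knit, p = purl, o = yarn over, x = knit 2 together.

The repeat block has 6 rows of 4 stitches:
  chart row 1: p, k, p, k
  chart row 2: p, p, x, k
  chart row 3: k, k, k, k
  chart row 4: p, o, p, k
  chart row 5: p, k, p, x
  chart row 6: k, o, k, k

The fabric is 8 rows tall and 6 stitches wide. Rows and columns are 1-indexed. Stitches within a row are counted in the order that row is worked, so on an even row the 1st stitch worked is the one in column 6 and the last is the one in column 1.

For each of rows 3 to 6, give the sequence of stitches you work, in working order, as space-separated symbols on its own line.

Rows as worked:
k k k k k k
o k p k o k
p k p x p k
o p p p o p

Derivation:
Row 3: chart row 3, RS - tile across columns 1-6 and work as-is.
Row 4: chart row 4, WS - tiled (columns 1-6): p o p k p o; work from column 6 back to 1 with k<->p swapped.
Row 5: chart row 5, RS - tile across columns 1-6 and work as-is.
Row 6: chart row 6, WS - tiled (columns 1-6): k o k k k o; work from column 6 back to 1 with k<->p swapped.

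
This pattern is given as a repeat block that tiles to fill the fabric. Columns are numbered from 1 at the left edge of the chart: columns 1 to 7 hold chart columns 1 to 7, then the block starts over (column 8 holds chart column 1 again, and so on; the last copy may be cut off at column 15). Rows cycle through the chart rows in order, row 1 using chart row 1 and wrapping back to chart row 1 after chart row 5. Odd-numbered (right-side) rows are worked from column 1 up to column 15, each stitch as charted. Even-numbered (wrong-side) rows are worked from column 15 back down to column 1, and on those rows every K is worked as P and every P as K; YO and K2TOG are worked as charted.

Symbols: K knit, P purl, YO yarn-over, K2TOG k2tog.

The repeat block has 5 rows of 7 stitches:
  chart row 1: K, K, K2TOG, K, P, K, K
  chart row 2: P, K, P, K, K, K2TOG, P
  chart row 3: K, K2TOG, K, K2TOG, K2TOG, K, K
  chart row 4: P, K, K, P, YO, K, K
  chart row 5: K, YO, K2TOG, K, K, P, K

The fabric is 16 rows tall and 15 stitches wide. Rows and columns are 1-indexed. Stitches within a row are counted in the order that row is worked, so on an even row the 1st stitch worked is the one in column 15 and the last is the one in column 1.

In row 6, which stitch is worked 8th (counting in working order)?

Result:
P

Derivation:
For row 6: chart row = ((6-1) mod 5) + 1 = 1; this is a WS (even) row.
Chart row 1 tiled across columns 1-15: K K K2TOG K P K K K K K2TOG K P K K K
WS row: flip the tiled sequence (start at column 15) and apply K<->P; YO and K2TOG stay.
Row 6 as worked: P P P K P K2TOG P P P P K P K2TOG P P
Stitch 8 in working order -> P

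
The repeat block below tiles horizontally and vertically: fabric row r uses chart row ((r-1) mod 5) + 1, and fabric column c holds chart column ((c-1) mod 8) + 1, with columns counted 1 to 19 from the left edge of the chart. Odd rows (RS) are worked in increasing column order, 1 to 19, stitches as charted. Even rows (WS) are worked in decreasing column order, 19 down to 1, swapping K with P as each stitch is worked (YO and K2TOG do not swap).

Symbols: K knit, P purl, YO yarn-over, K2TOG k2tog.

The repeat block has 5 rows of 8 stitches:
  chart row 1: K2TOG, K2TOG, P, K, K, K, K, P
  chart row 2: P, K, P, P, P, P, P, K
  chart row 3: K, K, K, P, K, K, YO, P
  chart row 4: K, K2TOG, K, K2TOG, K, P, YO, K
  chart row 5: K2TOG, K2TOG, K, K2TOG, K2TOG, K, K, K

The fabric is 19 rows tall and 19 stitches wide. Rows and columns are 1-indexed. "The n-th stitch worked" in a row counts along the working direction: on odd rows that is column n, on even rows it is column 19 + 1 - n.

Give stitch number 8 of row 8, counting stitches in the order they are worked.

== STITCH ==
K

Derivation:
For row 8: chart row = ((8-1) mod 5) + 1 = 3; this is a WS (even) row.
Chart row 3 tiled across columns 1-19: K K K P K K YO P K K K P K K YO P K K K
WS row: flip the tiled sequence (start at column 19) and apply K<->P; YO and K2TOG stay.
Row 8 as worked: P P P K YO P P K P P P K YO P P K P P P
The 8th stitch worked is K.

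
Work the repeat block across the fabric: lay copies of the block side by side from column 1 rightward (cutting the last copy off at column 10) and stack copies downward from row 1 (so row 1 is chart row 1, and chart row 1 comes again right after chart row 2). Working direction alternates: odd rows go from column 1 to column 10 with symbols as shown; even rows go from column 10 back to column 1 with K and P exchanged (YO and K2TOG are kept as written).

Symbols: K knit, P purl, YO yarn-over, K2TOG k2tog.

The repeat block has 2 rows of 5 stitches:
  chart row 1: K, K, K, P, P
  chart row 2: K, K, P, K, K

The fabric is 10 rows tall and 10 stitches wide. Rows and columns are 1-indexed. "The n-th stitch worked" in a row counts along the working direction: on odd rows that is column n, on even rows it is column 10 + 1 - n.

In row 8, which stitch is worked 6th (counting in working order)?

== STITCH ==
P

Derivation:
Row 8 uses chart row ((8-1) mod 2)+1 = 2. Row 8 is even, so WS.
Chart row 2 tiled across columns 1-10: K K P K K K K P K K
WS: work from column 10 back to column 1 (reverse the tiled row), swapping K<->P (YO and K2TOG unchanged).
Row 8 as worked: P P K P P P P K P P
Counting 6 along the worked row gives P.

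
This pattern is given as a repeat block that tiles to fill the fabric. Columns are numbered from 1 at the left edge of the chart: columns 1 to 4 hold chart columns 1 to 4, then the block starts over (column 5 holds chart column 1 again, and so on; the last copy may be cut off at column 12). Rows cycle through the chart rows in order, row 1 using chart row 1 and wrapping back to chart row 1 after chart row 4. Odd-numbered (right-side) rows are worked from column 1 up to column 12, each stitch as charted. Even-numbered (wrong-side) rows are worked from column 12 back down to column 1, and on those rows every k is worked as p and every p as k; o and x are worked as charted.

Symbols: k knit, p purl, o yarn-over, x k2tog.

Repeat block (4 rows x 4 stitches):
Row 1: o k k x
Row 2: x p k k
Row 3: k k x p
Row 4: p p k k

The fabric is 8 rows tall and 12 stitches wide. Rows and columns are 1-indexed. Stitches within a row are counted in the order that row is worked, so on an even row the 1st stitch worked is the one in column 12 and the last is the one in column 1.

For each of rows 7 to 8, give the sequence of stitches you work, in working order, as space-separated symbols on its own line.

Row 7: chart row 3, RS - tile across columns 1-12 and work as-is.
Row 8: chart row 4, WS - tiled (columns 1-12): p p k k p p k k p p k k; work from column 12 back to 1 with k<->p swapped.

Result:
k k x p k k x p k k x p
p p k k p p k k p p k k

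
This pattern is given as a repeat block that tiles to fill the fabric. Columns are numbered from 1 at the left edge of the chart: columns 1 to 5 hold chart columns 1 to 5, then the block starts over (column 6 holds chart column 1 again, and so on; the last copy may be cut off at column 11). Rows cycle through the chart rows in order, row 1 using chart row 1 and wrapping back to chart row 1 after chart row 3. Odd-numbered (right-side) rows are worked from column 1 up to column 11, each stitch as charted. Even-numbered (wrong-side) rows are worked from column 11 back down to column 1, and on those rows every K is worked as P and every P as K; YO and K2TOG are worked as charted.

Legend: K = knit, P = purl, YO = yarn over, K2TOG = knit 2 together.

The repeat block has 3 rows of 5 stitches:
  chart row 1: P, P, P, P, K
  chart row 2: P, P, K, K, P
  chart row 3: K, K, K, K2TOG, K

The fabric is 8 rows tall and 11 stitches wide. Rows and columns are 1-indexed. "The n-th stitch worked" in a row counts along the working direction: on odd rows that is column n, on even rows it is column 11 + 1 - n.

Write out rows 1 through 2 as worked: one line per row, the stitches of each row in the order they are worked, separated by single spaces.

Result:
P P P P K P P P P K P
K K P P K K K P P K K

Derivation:
Row 1: chart row 1, RS - tile across columns 1-11 and work as-is.
Row 2: chart row 2, WS - tiled (columns 1-11): P P K K P P P K K P P; work from column 11 back to 1 with K<->P swapped.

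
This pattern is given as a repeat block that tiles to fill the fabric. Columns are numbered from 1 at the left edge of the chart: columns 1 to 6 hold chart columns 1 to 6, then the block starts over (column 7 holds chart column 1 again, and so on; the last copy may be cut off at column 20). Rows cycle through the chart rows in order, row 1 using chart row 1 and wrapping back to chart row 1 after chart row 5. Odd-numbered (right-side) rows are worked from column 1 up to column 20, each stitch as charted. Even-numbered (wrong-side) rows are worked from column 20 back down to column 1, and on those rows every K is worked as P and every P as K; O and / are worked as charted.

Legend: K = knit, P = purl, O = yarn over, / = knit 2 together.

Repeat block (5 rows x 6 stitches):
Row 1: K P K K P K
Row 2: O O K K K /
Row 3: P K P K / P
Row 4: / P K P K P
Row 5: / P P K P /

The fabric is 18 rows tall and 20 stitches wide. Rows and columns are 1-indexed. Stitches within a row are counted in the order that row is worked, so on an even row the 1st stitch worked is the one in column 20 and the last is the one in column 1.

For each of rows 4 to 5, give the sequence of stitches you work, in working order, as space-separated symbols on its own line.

Row 4: chart row 4, WS - tiled (columns 1-20): / P K P K P / P K P K P / P K P K P / P; work from column 20 back to 1 with K<->P swapped.
Row 5: chart row 5, RS - tile across columns 1-20 and work as-is.

Result:
K / K P K P K / K P K P K / K P K P K /
/ P P K P / / P P K P / / P P K P / / P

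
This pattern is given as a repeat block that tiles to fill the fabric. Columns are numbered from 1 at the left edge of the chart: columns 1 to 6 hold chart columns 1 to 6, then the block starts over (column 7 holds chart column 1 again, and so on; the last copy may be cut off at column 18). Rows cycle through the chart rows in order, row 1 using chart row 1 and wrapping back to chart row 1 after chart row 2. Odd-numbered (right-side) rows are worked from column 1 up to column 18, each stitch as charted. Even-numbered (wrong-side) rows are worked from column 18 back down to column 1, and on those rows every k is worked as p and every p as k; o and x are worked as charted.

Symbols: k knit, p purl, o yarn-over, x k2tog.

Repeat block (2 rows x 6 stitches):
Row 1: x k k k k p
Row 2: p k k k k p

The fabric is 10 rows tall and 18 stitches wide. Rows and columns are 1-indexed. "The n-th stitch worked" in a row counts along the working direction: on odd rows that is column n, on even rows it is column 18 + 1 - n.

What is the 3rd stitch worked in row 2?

== STITCH ==
p

Derivation:
For row 2: chart row = ((2-1) mod 2) + 1 = 2; this is a WS (even) row.
Chart row 2 tiled across columns 1-18: p k k k k p p k k k k p p k k k k p
WS: work from column 18 back to column 1 (reverse the tiled row), swapping k<->p (o and x unchanged).
Row 2 as worked: k p p p p k k p p p p k k p p p p k
Stitch 3 in working order -> p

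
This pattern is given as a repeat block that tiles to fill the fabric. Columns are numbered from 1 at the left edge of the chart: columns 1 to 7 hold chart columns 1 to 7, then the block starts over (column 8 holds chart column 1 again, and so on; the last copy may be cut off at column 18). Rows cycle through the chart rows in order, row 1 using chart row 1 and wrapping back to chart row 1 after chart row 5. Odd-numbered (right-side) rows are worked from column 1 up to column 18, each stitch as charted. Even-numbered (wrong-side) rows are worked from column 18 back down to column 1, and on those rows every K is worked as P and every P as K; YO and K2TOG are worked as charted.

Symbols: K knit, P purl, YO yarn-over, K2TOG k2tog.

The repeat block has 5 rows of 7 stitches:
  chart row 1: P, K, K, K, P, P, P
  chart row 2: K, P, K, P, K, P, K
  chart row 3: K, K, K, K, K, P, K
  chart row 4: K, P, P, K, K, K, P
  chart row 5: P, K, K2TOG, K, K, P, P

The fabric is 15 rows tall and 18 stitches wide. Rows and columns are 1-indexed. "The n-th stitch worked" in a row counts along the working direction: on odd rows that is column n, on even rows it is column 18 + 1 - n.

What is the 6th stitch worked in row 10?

Row 10 uses chart row ((10-1) mod 5)+1 = 5. Row 10 is even, so WS.
Chart row 5 tiled across columns 1-18: P K K2TOG K K P P P K K2TOG K K P P P K K2TOG K
WS row: flip the tiled sequence (start at column 18) and apply K<->P; YO and K2TOG stay.
Row 10 as worked: P K2TOG P K K K P P K2TOG P K K K P P K2TOG P K
The 6th stitch worked is K.

Stitch:
K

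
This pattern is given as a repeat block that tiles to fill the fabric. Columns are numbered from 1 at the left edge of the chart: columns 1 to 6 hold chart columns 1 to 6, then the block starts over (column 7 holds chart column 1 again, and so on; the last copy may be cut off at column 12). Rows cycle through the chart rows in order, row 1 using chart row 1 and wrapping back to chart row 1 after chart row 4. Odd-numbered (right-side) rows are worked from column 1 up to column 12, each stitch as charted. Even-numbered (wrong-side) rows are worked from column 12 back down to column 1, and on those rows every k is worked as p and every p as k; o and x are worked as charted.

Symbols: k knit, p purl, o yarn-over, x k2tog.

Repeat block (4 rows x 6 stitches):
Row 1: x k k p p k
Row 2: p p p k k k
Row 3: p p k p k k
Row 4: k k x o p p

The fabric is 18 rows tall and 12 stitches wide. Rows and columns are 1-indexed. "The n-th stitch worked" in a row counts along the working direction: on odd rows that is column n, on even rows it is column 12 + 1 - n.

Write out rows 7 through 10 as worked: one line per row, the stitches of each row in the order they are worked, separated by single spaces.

Rows as worked:
p p k p k k p p k p k k
k k o x p p k k o x p p
x k k p p k x k k p p k
p p p k k k p p p k k k

Derivation:
Row 7: chart row 3, RS - tile across columns 1-12 and work as-is.
Row 8: chart row 4, WS - tiled (columns 1-12): k k x o p p k k x o p p; work from column 12 back to 1 with k<->p swapped.
Row 9: chart row 1, RS - tile across columns 1-12 and work as-is.
Row 10: chart row 2, WS - tiled (columns 1-12): p p p k k k p p p k k k; work from column 12 back to 1 with k<->p swapped.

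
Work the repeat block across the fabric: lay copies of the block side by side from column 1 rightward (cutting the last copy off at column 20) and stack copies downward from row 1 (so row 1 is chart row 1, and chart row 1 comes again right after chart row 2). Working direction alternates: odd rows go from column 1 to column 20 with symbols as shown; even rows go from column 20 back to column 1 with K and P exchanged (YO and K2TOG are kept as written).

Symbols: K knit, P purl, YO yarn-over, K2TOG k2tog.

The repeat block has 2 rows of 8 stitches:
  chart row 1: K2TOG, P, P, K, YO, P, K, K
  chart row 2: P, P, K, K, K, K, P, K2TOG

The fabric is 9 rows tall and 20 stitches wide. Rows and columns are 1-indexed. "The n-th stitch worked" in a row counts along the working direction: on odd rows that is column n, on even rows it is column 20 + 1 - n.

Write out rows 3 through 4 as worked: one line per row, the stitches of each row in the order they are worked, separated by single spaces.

Result:
K2TOG P P K YO P K K K2TOG P P K YO P K K K2TOG P P K
P P K K K2TOG K P P P P K K K2TOG K P P P P K K

Derivation:
Row 3: chart row 1, RS - tile across columns 1-20 and work as-is.
Row 4: chart row 2, WS - tiled (columns 1-20): P P K K K K P K2TOG P P K K K K P K2TOG P P K K; work from column 20 back to 1 with K<->P swapped.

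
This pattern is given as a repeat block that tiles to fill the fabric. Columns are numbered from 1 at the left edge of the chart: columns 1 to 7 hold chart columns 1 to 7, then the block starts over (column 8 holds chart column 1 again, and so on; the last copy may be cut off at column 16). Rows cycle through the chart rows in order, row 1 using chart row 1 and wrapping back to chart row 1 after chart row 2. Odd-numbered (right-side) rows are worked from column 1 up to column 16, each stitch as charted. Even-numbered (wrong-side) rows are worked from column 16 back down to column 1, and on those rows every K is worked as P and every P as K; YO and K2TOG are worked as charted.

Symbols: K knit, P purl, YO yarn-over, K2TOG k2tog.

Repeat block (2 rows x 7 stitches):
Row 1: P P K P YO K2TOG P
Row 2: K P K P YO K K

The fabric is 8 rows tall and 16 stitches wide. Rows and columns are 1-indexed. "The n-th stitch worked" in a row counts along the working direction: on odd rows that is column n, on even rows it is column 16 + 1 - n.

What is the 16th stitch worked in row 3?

Stitch:
P

Derivation:
Row 3: (3-1) mod 2 = 0, so use chart row 1. Odd row -> RS.
Chart row 1 tiled across columns 1-16: P P K P YO K2TOG P P P K P YO K2TOG P P P
Right side: take the tiled row as-is (worked left to right from column 1).
The 16th stitch worked is P.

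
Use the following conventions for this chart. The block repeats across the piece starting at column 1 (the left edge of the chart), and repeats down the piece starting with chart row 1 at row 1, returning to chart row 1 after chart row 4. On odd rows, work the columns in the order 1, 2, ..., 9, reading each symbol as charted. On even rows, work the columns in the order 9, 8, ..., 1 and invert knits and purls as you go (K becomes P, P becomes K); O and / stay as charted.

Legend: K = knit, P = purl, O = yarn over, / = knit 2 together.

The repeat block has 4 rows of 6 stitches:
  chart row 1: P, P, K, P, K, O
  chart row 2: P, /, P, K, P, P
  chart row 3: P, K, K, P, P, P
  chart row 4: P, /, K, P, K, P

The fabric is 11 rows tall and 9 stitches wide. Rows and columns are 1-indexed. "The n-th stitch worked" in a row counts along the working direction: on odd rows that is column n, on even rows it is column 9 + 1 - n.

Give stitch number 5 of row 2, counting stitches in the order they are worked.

Result:
K

Derivation:
For row 2: chart row = ((2-1) mod 4) + 1 = 2; this is a WS (even) row.
Chart row 2 tiled across columns 1-9: P / P K P P P / P
WS row: flip the tiled sequence (start at column 9) and apply K<->P; O and / stay.
Row 2 as worked: K / K K K P K / K
The 5th stitch worked is K.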